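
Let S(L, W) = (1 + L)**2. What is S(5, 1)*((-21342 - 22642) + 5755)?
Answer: -1376244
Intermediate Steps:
S(5, 1)*((-21342 - 22642) + 5755) = (1 + 5)**2*((-21342 - 22642) + 5755) = 6**2*(-43984 + 5755) = 36*(-38229) = -1376244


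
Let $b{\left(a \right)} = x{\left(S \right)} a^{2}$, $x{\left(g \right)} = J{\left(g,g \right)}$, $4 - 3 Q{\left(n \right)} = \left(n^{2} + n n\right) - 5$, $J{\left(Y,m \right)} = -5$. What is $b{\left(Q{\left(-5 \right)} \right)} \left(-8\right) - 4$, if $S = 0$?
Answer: $\frac{67204}{9} \approx 7467.1$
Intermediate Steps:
$Q{\left(n \right)} = 3 - \frac{2 n^{2}}{3}$ ($Q{\left(n \right)} = \frac{4}{3} - \frac{\left(n^{2} + n n\right) - 5}{3} = \frac{4}{3} - \frac{\left(n^{2} + n^{2}\right) - 5}{3} = \frac{4}{3} - \frac{2 n^{2} - 5}{3} = \frac{4}{3} - \frac{-5 + 2 n^{2}}{3} = \frac{4}{3} - \left(- \frac{5}{3} + \frac{2 n^{2}}{3}\right) = 3 - \frac{2 n^{2}}{3}$)
$x{\left(g \right)} = -5$
$b{\left(a \right)} = - 5 a^{2}$
$b{\left(Q{\left(-5 \right)} \right)} \left(-8\right) - 4 = - 5 \left(3 - \frac{2 \left(-5\right)^{2}}{3}\right)^{2} \left(-8\right) - 4 = - 5 \left(3 - \frac{50}{3}\right)^{2} \left(-8\right) - 4 = - 5 \left(- \frac{41}{3}\right)^{2} \left(-8\right) - 4 = \left(-5\right) \frac{1681}{9} \left(-8\right) - 4 = \left(- \frac{8405}{9}\right) \left(-8\right) - 4 = \frac{67240}{9} - 4 = \frac{67204}{9}$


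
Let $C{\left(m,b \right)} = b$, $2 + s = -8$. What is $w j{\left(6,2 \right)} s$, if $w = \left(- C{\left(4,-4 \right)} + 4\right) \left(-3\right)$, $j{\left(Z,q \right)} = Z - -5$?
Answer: $2640$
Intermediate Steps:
$s = -10$ ($s = -2 - 8 = -10$)
$j{\left(Z,q \right)} = 5 + Z$ ($j{\left(Z,q \right)} = Z + 5 = 5 + Z$)
$w = -24$ ($w = \left(\left(-1\right) \left(-4\right) + 4\right) \left(-3\right) = \left(4 + 4\right) \left(-3\right) = 8 \left(-3\right) = -24$)
$w j{\left(6,2 \right)} s = - 24 \left(5 + 6\right) \left(-10\right) = \left(-24\right) 11 \left(-10\right) = \left(-264\right) \left(-10\right) = 2640$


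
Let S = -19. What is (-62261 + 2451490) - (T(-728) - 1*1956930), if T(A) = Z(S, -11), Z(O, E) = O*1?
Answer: 4346178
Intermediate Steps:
Z(O, E) = O
T(A) = -19
(-62261 + 2451490) - (T(-728) - 1*1956930) = (-62261 + 2451490) - (-19 - 1*1956930) = 2389229 - (-19 - 1956930) = 2389229 - 1*(-1956949) = 2389229 + 1956949 = 4346178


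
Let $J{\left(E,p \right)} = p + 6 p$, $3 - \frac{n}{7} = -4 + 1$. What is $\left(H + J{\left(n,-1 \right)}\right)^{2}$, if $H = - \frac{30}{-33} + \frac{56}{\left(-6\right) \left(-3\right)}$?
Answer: $\frac{87025}{9801} \approx 8.8792$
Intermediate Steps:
$n = 42$ ($n = 21 - 7 \left(-4 + 1\right) = 21 - -21 = 21 + 21 = 42$)
$J{\left(E,p \right)} = 7 p$
$H = \frac{398}{99}$ ($H = \left(-30\right) \left(- \frac{1}{33}\right) + \frac{56}{18} = \frac{10}{11} + 56 \cdot \frac{1}{18} = \frac{10}{11} + \frac{28}{9} = \frac{398}{99} \approx 4.0202$)
$\left(H + J{\left(n,-1 \right)}\right)^{2} = \left(\frac{398}{99} + 7 \left(-1\right)\right)^{2} = \left(\frac{398}{99} - 7\right)^{2} = \left(- \frac{295}{99}\right)^{2} = \frac{87025}{9801}$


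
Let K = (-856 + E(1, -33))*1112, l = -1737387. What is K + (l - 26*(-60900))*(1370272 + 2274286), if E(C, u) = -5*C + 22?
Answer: -561215485714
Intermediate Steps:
E(C, u) = 22 - 5*C
K = -932968 (K = (-856 + (22 - 5*1))*1112 = (-856 + (22 - 5))*1112 = (-856 + 17)*1112 = -839*1112 = -932968)
K + (l - 26*(-60900))*(1370272 + 2274286) = -932968 + (-1737387 - 26*(-60900))*(1370272 + 2274286) = -932968 + (-1737387 + 1583400)*3644558 = -932968 - 153987*3644558 = -932968 - 561214552746 = -561215485714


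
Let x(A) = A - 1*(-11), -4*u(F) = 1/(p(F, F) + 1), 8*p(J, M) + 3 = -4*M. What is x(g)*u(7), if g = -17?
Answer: -12/23 ≈ -0.52174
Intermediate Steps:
p(J, M) = -3/8 - M/2 (p(J, M) = -3/8 + (-4*M)/8 = -3/8 - M/2)
u(F) = -1/(4*(5/8 - F/2)) (u(F) = -1/(4*((-3/8 - F/2) + 1)) = -1/(4*(5/8 - F/2)))
x(A) = 11 + A (x(A) = A + 11 = 11 + A)
x(g)*u(7) = (11 - 17)*(2/(-5 + 4*7)) = -12/(-5 + 28) = -12/23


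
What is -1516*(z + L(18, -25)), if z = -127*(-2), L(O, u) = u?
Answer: -347164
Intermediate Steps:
z = 254
-1516*(z + L(18, -25)) = -1516*(254 - 25) = -1516*229 = -347164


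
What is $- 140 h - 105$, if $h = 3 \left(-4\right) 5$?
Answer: $8295$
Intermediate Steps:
$h = -60$ ($h = \left(-12\right) 5 = -60$)
$- 140 h - 105 = \left(-140\right) \left(-60\right) - 105 = 8400 - 105 = 8295$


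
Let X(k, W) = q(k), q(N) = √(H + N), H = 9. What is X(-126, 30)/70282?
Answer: 3*I*√13/70282 ≈ 0.0001539*I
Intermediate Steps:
q(N) = √(9 + N)
X(k, W) = √(9 + k)
X(-126, 30)/70282 = √(9 - 126)/70282 = √(-117)*(1/70282) = (3*I*√13)*(1/70282) = 3*I*√13/70282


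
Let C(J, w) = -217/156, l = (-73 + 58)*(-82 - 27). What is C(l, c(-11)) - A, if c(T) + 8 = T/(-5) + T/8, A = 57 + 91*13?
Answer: -193657/156 ≈ -1241.4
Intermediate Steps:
A = 1240 (A = 57 + 1183 = 1240)
l = 1635 (l = -15*(-109) = 1635)
c(T) = -8 - 3*T/40 (c(T) = -8 + (T/(-5) + T/8) = -8 + (T*(-⅕) + T*(⅛)) = -8 + (-T/5 + T/8) = -8 - 3*T/40)
C(J, w) = -217/156 (C(J, w) = -217*1/156 = -217/156)
C(l, c(-11)) - A = -217/156 - 1*1240 = -217/156 - 1240 = -193657/156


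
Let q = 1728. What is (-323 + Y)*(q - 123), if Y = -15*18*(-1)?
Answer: -85065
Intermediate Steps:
Y = 270 (Y = -270*(-1) = 270)
(-323 + Y)*(q - 123) = (-323 + 270)*(1728 - 123) = -53*1605 = -85065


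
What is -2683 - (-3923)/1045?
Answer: -2799812/1045 ≈ -2679.2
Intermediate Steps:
-2683 - (-3923)/1045 = -2683 - 1*(-3923/1045) = -2683 + 3923/1045 = -2799812/1045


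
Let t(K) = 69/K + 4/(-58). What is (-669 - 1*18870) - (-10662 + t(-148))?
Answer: -38097787/4292 ≈ -8876.5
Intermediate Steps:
t(K) = -2/29 + 69/K (t(K) = 69/K + 4*(-1/58) = 69/K - 2/29 = -2/29 + 69/K)
(-669 - 1*18870) - (-10662 + t(-148)) = (-669 - 1*18870) - (-10662 + (-2/29 + 69/(-148))) = (-669 - 18870) - (-10662 + (-2/29 + 69*(-1/148))) = -19539 - (-10662 + (-2/29 - 69/148)) = -19539 - (-10662 - 2297/4292) = -19539 - 1*(-45763601/4292) = -19539 + 45763601/4292 = -38097787/4292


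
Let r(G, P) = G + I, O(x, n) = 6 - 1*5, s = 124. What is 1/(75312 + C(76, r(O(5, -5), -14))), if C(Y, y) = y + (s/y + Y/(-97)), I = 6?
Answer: 679/51153097 ≈ 1.3274e-5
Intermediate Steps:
O(x, n) = 1 (O(x, n) = 6 - 5 = 1)
r(G, P) = 6 + G (r(G, P) = G + 6 = 6 + G)
C(Y, y) = y + 124/y - Y/97 (C(Y, y) = y + (124/y + Y/(-97)) = y + (124/y + Y*(-1/97)) = y + (124/y - Y/97) = y + 124/y - Y/97)
1/(75312 + C(76, r(O(5, -5), -14))) = 1/(75312 + ((6 + 1) + 124/(6 + 1) - 1/97*76)) = 1/(75312 + (7 + 124/7 - 76/97)) = 1/(75312 + 16249/679) = 1/(51153097/679) = 679/51153097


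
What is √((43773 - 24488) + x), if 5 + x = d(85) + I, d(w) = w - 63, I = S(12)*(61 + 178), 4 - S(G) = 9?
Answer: √18107 ≈ 134.56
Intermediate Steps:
S(G) = -5 (S(G) = 4 - 1*9 = 4 - 9 = -5)
I = -1195 (I = -5*(61 + 178) = -5*239 = -1195)
d(w) = -63 + w
x = -1178 (x = -5 + ((-63 + 85) - 1195) = -5 + (22 - 1195) = -5 - 1173 = -1178)
√((43773 - 24488) + x) = √((43773 - 24488) - 1178) = √(19285 - 1178) = √18107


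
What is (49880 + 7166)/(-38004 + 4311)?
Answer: -5186/3063 ≈ -1.6931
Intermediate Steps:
(49880 + 7166)/(-38004 + 4311) = 57046/(-33693) = 57046*(-1/33693) = -5186/3063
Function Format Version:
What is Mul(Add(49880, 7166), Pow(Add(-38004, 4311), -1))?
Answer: Rational(-5186, 3063) ≈ -1.6931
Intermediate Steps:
Mul(Add(49880, 7166), Pow(Add(-38004, 4311), -1)) = Mul(57046, Pow(-33693, -1)) = Mul(57046, Rational(-1, 33693)) = Rational(-5186, 3063)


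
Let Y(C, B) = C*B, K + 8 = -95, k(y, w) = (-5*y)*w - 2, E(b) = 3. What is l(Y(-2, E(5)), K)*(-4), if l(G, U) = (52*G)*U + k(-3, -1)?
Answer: -128476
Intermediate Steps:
k(y, w) = -2 - 5*w*y (k(y, w) = -5*w*y - 2 = -2 - 5*w*y)
K = -103 (K = -8 - 95 = -103)
Y(C, B) = B*C
l(G, U) = -17 + 52*G*U (l(G, U) = (52*G)*U + (-2 - 5*(-1)*(-3)) = 52*G*U + (-2 - 15) = 52*G*U - 17 = -17 + 52*G*U)
l(Y(-2, E(5)), K)*(-4) = (-17 + 52*(3*(-2))*(-103))*(-4) = (-17 + 52*(-6)*(-103))*(-4) = (-17 + 32136)*(-4) = 32119*(-4) = -128476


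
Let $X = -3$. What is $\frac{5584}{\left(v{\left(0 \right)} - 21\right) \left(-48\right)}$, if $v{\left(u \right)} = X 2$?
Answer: $\frac{349}{81} \approx 4.3086$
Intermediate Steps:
$v{\left(u \right)} = -6$ ($v{\left(u \right)} = \left(-3\right) 2 = -6$)
$\frac{5584}{\left(v{\left(0 \right)} - 21\right) \left(-48\right)} = \frac{5584}{\left(-6 - 21\right) \left(-48\right)} = \frac{5584}{\left(-27\right) \left(-48\right)} = \frac{5584}{1296} = 5584 \cdot \frac{1}{1296} = \frac{349}{81}$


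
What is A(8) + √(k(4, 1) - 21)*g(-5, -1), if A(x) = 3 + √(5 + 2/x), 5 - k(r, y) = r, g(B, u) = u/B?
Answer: 3 + √21/2 + 2*I*√5/5 ≈ 5.2913 + 0.89443*I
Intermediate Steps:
k(r, y) = 5 - r
A(8) + √(k(4, 1) - 21)*g(-5, -1) = (3 + √(5 + 2/8)) + √((5 - 1*4) - 21)*(-1/(-5)) = (3 + √(5 + 2*(⅛))) + √((5 - 4) - 21)*(-1*(-⅕)) = (3 + √(5 + ¼)) + √(1 - 21)*(⅕) = (3 + √(21/4)) + √(-20)*(⅕) = (3 + √21/2) + (2*I*√5)*(⅕) = (3 + √21/2) + 2*I*√5/5 = 3 + √21/2 + 2*I*√5/5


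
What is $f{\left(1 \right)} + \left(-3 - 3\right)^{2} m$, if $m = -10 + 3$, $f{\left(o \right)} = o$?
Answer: $-251$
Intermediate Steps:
$m = -7$
$f{\left(1 \right)} + \left(-3 - 3\right)^{2} m = 1 + \left(-3 - 3\right)^{2} \left(-7\right) = 1 + \left(-6\right)^{2} \left(-7\right) = 1 + 36 \left(-7\right) = 1 - 252 = -251$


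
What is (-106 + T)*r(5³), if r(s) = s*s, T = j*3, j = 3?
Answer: -1515625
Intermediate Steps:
T = 9 (T = 3*3 = 9)
r(s) = s²
(-106 + T)*r(5³) = (-106 + 9)*(5³)² = -97*125² = -97*15625 = -1515625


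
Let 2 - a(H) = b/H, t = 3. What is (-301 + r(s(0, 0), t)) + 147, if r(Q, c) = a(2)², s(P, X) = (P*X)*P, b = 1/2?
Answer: -2415/16 ≈ -150.94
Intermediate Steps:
b = ½ ≈ 0.50000
s(P, X) = X*P²
a(H) = 2 - 1/(2*H)
r(Q, c) = 49/16 (r(Q, c) = (2 - ½/2)² = (2 - ½*½)² = (2 - ¼)² = (7/4)² = 49/16)
(-301 + r(s(0, 0), t)) + 147 = (-301 + 49/16) + 147 = -4767/16 + 147 = -2415/16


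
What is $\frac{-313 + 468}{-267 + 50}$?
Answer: $- \frac{5}{7} \approx -0.71429$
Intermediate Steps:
$\frac{-313 + 468}{-267 + 50} = \frac{155}{-217} = 155 \left(- \frac{1}{217}\right) = - \frac{5}{7}$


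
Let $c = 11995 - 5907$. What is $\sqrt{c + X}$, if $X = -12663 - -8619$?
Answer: $2 \sqrt{511} \approx 45.211$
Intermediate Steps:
$c = 6088$
$X = -4044$ ($X = -12663 + 8619 = -4044$)
$\sqrt{c + X} = \sqrt{6088 - 4044} = \sqrt{2044} = 2 \sqrt{511}$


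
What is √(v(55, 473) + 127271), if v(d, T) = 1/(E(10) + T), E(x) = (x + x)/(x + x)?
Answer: √28594739670/474 ≈ 356.75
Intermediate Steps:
E(x) = 1 (E(x) = (2*x)/((2*x)) = (2*x)*(1/(2*x)) = 1)
v(d, T) = 1/(1 + T)
√(v(55, 473) + 127271) = √(1/(1 + 473) + 127271) = √(1/474 + 127271) = √(60326455/474) = √28594739670/474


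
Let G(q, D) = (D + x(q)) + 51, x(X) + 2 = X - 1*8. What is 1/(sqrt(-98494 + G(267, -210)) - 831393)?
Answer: -831393/691214418845 - 2*I*sqrt(24599)/691214418845 ≈ -1.2028e-6 - 4.5381e-10*I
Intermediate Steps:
x(X) = -10 + X (x(X) = -2 + (X - 1*8) = -2 + (X - 8) = -2 + (-8 + X) = -10 + X)
G(q, D) = 41 + D + q (G(q, D) = (D + (-10 + q)) + 51 = (-10 + D + q) + 51 = 41 + D + q)
1/(sqrt(-98494 + G(267, -210)) - 831393) = 1/(sqrt(-98494 + (41 - 210 + 267)) - 831393) = 1/(sqrt(-98494 + 98) - 831393) = 1/(sqrt(-98396) - 831393) = 1/(2*I*sqrt(24599) - 831393) = 1/(-831393 + 2*I*sqrt(24599))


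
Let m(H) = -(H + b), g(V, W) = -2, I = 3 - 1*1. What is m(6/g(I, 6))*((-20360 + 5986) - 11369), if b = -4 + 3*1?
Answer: -102972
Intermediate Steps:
I = 2 (I = 3 - 1 = 2)
b = -1 (b = -4 + 3 = -1)
m(H) = 1 - H (m(H) = -(H - 1) = -(-1 + H) = 1 - H)
m(6/g(I, 6))*((-20360 + 5986) - 11369) = (1 - 6/(-2))*((-20360 + 5986) - 11369) = (1 - 6*(-1)/2)*(-14374 - 11369) = (1 - 1*(-3))*(-25743) = (1 + 3)*(-25743) = 4*(-25743) = -102972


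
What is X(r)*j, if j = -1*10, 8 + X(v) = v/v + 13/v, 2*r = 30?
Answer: 184/3 ≈ 61.333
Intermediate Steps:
r = 15 (r = (½)*30 = 15)
X(v) = -7 + 13/v (X(v) = -8 + (v/v + 13/v) = -8 + (1 + 13/v) = -7 + 13/v)
j = -10
X(r)*j = (-7 + 13/15)*(-10) = -92/15*(-10) = 184/3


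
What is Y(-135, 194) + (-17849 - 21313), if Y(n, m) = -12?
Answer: -39174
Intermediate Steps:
Y(-135, 194) + (-17849 - 21313) = -12 + (-17849 - 21313) = -12 - 39162 = -39174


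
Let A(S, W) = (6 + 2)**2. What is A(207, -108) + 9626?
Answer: 9690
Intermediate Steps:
A(S, W) = 64 (A(S, W) = 8**2 = 64)
A(207, -108) + 9626 = 64 + 9626 = 9690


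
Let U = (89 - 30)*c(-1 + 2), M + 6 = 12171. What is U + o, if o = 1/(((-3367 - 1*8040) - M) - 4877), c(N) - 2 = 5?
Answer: 11749436/28449 ≈ 413.00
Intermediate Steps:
c(N) = 7 (c(N) = 2 + 5 = 7)
M = 12165 (M = -6 + 12171 = 12165)
U = 413 (U = (89 - 30)*7 = 59*7 = 413)
o = -1/28449 (o = 1/(((-3367 - 1*8040) - 1*12165) - 4877) = 1/(((-3367 - 8040) - 12165) - 4877) = 1/((-11407 - 12165) - 4877) = 1/(-23572 - 4877) = 1/(-28449) = -1/28449 ≈ -3.5151e-5)
U + o = 413 - 1/28449 = 11749436/28449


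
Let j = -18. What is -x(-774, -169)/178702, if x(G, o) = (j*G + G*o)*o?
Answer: 12230361/89351 ≈ 136.88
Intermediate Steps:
x(G, o) = o*(-18*G + G*o) (x(G, o) = (-18*G + G*o)*o = o*(-18*G + G*o))
-x(-774, -169)/178702 = -(-774*(-169)*(-18 - 169))/178702 = -(-774*(-169)*(-187))/178702 = -(-24460722)/178702 = -1*(-12230361/89351) = 12230361/89351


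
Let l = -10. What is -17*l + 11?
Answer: 181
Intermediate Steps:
-17*l + 11 = -17*(-10) + 11 = 170 + 11 = 181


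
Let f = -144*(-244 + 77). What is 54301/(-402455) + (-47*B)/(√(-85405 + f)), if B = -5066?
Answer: -54301/402455 - 238102*I*√61357/61357 ≈ -0.13492 - 961.24*I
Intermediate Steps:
f = 24048 (f = -144*(-167) = 24048)
54301/(-402455) + (-47*B)/(√(-85405 + f)) = 54301/(-402455) + (-47*(-5066))/(√(-85405 + 24048)) = 54301*(-1/402455) + 238102/(√(-61357)) = -54301/402455 + 238102/((I*√61357)) = -54301/402455 + 238102*(-I*√61357/61357) = -54301/402455 - 238102*I*√61357/61357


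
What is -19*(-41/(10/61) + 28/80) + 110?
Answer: 19421/4 ≈ 4855.3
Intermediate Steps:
-19*(-41/(10/61) + 28/80) + 110 = -19*(-41/(10*(1/61)) + 28*(1/80)) + 110 = -19*(-41/10/61 + 7/20) + 110 = -19*(-41*61/10 + 7/20) + 110 = -19*(-2501/10 + 7/20) + 110 = -19*(-999/4) + 110 = 18981/4 + 110 = 19421/4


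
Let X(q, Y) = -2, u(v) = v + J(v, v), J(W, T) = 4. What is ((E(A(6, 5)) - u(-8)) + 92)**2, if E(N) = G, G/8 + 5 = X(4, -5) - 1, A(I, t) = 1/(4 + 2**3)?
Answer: 1024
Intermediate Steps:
u(v) = 4 + v (u(v) = v + 4 = 4 + v)
A(I, t) = 1/12 (A(I, t) = 1/(4 + 8) = 1/12)
G = -64 (G = -40 + 8*(-2 - 1) = -40 + 8*(-3) = -40 - 24 = -64)
E(N) = -64
((E(A(6, 5)) - u(-8)) + 92)**2 = ((-64 - (4 - 8)) + 92)**2 = ((-64 - 1*(-4)) + 92)**2 = ((-64 + 4) + 92)**2 = (-60 + 92)**2 = 32**2 = 1024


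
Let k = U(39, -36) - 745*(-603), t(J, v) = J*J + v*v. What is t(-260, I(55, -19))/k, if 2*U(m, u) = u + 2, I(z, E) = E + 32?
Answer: 67769/449218 ≈ 0.15086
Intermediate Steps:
I(z, E) = 32 + E
U(m, u) = 1 + u/2 (U(m, u) = (u + 2)/2 = (2 + u)/2 = 1 + u/2)
t(J, v) = J² + v²
k = 449218 (k = (1 + (½)*(-36)) - 745*(-603) = (1 - 18) + 449235 = -17 + 449235 = 449218)
t(-260, I(55, -19))/k = ((-260)² + (32 - 19)²)/449218 = (67600 + 13²)*(1/449218) = (67600 + 169)*(1/449218) = 67769*(1/449218) = 67769/449218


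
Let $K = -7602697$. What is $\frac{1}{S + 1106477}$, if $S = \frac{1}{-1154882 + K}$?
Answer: $\frac{8757579}{9690059739182} \approx 9.0377 \cdot 10^{-7}$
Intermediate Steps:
$S = - \frac{1}{8757579}$ ($S = \frac{1}{-1154882 - 7602697} = \frac{1}{-8757579} = - \frac{1}{8757579} \approx -1.1419 \cdot 10^{-7}$)
$\frac{1}{S + 1106477} = \frac{1}{- \frac{1}{8757579} + 1106477} = \frac{1}{\frac{9690059739182}{8757579}} = \frac{8757579}{9690059739182}$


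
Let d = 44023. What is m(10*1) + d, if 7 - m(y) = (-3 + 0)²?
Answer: 44021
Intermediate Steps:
m(y) = -2 (m(y) = 7 - (-3 + 0)² = 7 - 1*(-3)² = 7 - 1*9 = 7 - 9 = -2)
m(10*1) + d = -2 + 44023 = 44021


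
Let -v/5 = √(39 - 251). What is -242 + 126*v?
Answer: -242 - 1260*I*√53 ≈ -242.0 - 9172.9*I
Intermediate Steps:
v = -10*I*√53 (v = -5*√(39 - 251) = -10*I*√53 ≈ -72.801*I)
-242 + 126*v = -242 + 126*(-10*I*√53) = -242 - 1260*I*√53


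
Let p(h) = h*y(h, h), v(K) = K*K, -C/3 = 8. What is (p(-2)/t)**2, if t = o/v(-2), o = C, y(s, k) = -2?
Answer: 4/9 ≈ 0.44444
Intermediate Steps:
C = -24 (C = -3*8 = -24)
v(K) = K**2
o = -24
t = -6 (t = -24/((-2)**2) = -24/4 = -24*1/4 = -6)
p(h) = -2*h (p(h) = h*(-2) = -2*h)
(p(-2)/t)**2 = ((-2*(-2))/(-6))**2 = (-1/6*4)**2 = (-2/3)**2 = 4/9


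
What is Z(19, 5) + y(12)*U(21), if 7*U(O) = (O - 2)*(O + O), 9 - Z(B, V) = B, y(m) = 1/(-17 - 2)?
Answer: -16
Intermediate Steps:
y(m) = -1/19 (y(m) = 1/(-19) = -1/19)
Z(B, V) = 9 - B
U(O) = 2*O*(-2 + O)/7 (U(O) = ((O - 2)*(O + O))/7 = ((-2 + O)*(2*O))/7 = (2*O*(-2 + O))/7 = 2*O*(-2 + O)/7)
Z(19, 5) + y(12)*U(21) = (9 - 1*19) - 2*21*(-2 + 21)/133 = (9 - 19) - 2*21*19/133 = -10 - 1/19*114 = -10 - 6 = -16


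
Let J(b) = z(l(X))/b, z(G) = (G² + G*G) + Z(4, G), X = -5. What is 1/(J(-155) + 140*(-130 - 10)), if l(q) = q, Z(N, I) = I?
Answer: -31/607609 ≈ -5.1020e-5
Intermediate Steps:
z(G) = G + 2*G² (z(G) = (G² + G*G) + G = (G² + G²) + G = 2*G² + G = G + 2*G²)
J(b) = 45/b (J(b) = (-5*(1 + 2*(-5)))/b = (-5*(1 - 10))/b = (-5*(-9))/b = 45/b)
1/(J(-155) + 140*(-130 - 10)) = 1/(45/(-155) + 140*(-130 - 10)) = 1/(45*(-1/155) + 140*(-140)) = 1/(-9/31 - 19600) = 1/(-607609/31) = -31/607609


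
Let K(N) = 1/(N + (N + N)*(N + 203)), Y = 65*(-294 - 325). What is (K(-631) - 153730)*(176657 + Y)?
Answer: -1257175775111542/59945 ≈ -2.0972e+10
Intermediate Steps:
Y = -40235 (Y = 65*(-619) = -40235)
K(N) = 1/(N + 2*N*(203 + N)) (K(N) = 1/(N + (2*N)*(203 + N)) = 1/(N + 2*N*(203 + N)))
(K(-631) - 153730)*(176657 + Y) = (1/((-631)*(407 + 2*(-631))) - 153730)*(176657 - 40235) = (-1/(631*(407 - 1262)) - 153730)*136422 = (-1/631/(-855) - 153730)*136422 = (-1/631*(-1/855) - 153730)*136422 = (1/539505 - 153730)*136422 = -82938103649/539505*136422 = -1257175775111542/59945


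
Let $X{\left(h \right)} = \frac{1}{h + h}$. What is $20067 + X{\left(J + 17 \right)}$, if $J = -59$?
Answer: $\frac{1685627}{84} \approx 20067.0$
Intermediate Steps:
$X{\left(h \right)} = \frac{1}{2 h}$
$20067 + X{\left(J + 17 \right)} = 20067 + \frac{1}{2 \left(-59 + 17\right)} = 20067 + \frac{1}{2 \left(-42\right)} = 20067 + \frac{1}{2} \left(- \frac{1}{42}\right) = 20067 - \frac{1}{84} = \frac{1685627}{84}$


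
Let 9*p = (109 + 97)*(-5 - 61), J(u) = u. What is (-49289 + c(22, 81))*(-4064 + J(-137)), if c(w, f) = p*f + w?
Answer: 721021831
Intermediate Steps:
p = -4532/3 (p = ((109 + 97)*(-5 - 61))/9 = (206*(-66))/9 = (1/9)*(-13596) = -4532/3 ≈ -1510.7)
c(w, f) = w - 4532*f/3 (c(w, f) = -4532*f/3 + w = w - 4532*f/3)
(-49289 + c(22, 81))*(-4064 + J(-137)) = (-49289 + (22 - 4532/3*81))*(-4064 - 137) = (-49289 + (22 - 122364))*(-4201) = (-49289 - 122342)*(-4201) = -171631*(-4201) = 721021831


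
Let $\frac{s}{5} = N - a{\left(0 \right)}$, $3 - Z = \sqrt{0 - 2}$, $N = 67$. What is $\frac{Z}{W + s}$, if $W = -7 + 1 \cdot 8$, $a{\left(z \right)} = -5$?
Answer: $\frac{3}{361} - \frac{i \sqrt{2}}{361} \approx 0.0083102 - 0.0039175 i$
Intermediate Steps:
$Z = 3 - i \sqrt{2}$ ($Z = 3 - \sqrt{0 - 2} = 3 - \sqrt{-2} = 3 - i \sqrt{2} \approx 3.0 - 1.4142 i$)
$s = 360$ ($s = 5 \left(67 - -5\right) = 5 \left(67 + 5\right) = 5 \cdot 72 = 360$)
$W = 1$ ($W = -7 + 8 = 1$)
$\frac{Z}{W + s} = \frac{3 - i \sqrt{2}}{1 + 360} = \frac{3 - i \sqrt{2}}{361} = \left(3 - i \sqrt{2}\right) \frac{1}{361} = \frac{3}{361} - \frac{i \sqrt{2}}{361}$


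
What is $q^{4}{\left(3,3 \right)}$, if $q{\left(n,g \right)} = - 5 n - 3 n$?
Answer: $331776$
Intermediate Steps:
$q{\left(n,g \right)} = - 8 n$
$q^{4}{\left(3,3 \right)} = \left(\left(-8\right) 3\right)^{4} = \left(-24\right)^{4} = 331776$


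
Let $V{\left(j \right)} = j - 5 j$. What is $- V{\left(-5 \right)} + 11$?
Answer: $-9$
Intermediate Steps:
$V{\left(j \right)} = - 4 j$
$- V{\left(-5 \right)} + 11 = - \left(-4\right) \left(-5\right) + 11 = \left(-1\right) 20 + 11 = -20 + 11 = -9$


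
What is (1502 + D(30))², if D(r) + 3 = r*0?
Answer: 2247001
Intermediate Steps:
D(r) = -3 (D(r) = -3 + r*0 = -3 + 0 = -3)
(1502 + D(30))² = (1502 - 3)² = 1499² = 2247001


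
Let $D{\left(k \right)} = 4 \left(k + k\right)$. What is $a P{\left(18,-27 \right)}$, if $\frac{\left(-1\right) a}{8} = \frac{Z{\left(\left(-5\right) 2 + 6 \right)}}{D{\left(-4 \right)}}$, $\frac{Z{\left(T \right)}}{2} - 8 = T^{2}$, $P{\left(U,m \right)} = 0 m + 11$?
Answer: $132$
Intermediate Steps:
$P{\left(U,m \right)} = 11$ ($P{\left(U,m \right)} = 0 + 11 = 11$)
$D{\left(k \right)} = 8 k$ ($D{\left(k \right)} = 4 \cdot 2 k = 8 k$)
$Z{\left(T \right)} = 16 + 2 T^{2}$
$a = 12$ ($a = - 8 \frac{16 + 2 \left(\left(-5\right) 2 + 6\right)^{2}}{8 \left(-4\right)} = - 8 \frac{16 + 2 \left(-10 + 6\right)^{2}}{-32} = - 8 \left(16 + 2 \left(-4\right)^{2}\right) \left(- \frac{1}{32}\right) = - 8 \left(16 + 2 \cdot 16\right) \left(- \frac{1}{32}\right) = - 8 \left(16 + 32\right) \left(- \frac{1}{32}\right) = - 8 \cdot 48 \left(- \frac{1}{32}\right) = \left(-8\right) \left(- \frac{3}{2}\right) = 12$)
$a P{\left(18,-27 \right)} = 12 \cdot 11 = 132$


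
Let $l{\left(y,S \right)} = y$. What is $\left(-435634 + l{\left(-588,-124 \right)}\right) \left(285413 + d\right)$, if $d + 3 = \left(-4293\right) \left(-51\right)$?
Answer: $-220009874366$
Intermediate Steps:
$d = 218940$ ($d = -3 - -218943 = -3 + 218943 = 218940$)
$\left(-435634 + l{\left(-588,-124 \right)}\right) \left(285413 + d\right) = \left(-435634 - 588\right) \left(285413 + 218940\right) = \left(-436222\right) 504353 = -220009874366$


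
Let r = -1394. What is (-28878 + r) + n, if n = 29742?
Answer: -530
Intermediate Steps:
(-28878 + r) + n = (-28878 - 1394) + 29742 = -30272 + 29742 = -530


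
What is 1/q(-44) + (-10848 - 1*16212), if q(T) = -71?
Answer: -1921261/71 ≈ -27060.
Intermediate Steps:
1/q(-44) + (-10848 - 1*16212) = 1/(-71) + (-10848 - 1*16212) = -1/71 + (-10848 - 16212) = -1/71 - 27060 = -1921261/71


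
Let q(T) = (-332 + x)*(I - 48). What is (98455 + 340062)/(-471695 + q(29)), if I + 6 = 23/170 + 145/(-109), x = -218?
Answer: -812572001/817798870 ≈ -0.99361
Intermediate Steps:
I = -133323/18530 (I = -6 + (23/170 + 145/(-109)) = -6 + (23*(1/170) + 145*(-1/109)) = -6 + (23/170 - 145/109) = -6 - 22143/18530 = -133323/18530 ≈ -7.1950)
q(T) = 56251965/1853 (q(T) = (-332 - 218)*(-133323/18530 - 48) = -550*(-1022763/18530) = 56251965/1853)
(98455 + 340062)/(-471695 + q(29)) = (98455 + 340062)/(-471695 + 56251965/1853) = 438517/(-817798870/1853) = 438517*(-1853/817798870) = -812572001/817798870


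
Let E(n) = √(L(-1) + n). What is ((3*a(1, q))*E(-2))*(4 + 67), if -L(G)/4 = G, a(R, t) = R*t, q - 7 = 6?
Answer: 2769*√2 ≈ 3916.0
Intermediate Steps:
q = 13 (q = 7 + 6 = 13)
L(G) = -4*G
E(n) = √(4 + n) (E(n) = √(-4*(-1) + n) = √(4 + n))
((3*a(1, q))*E(-2))*(4 + 67) = ((3*(1*13))*√(4 - 2))*(4 + 67) = ((3*13)*√2)*71 = (39*√2)*71 = 2769*√2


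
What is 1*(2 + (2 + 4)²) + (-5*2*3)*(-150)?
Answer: 4538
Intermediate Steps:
1*(2 + (2 + 4)²) + (-5*2*3)*(-150) = 1*(2 + 6²) - 10*3*(-150) = 1*(2 + 36) - 30*(-150) = 1*38 + 4500 = 38 + 4500 = 4538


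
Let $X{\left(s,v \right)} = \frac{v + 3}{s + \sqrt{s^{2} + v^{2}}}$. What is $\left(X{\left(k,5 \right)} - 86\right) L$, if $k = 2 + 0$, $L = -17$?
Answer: $\frac{36822}{25} - \frac{136 \sqrt{29}}{25} \approx 1443.6$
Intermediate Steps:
$k = 2$
$X{\left(s,v \right)} = \frac{3 + v}{s + \sqrt{s^{2} + v^{2}}}$
$\left(X{\left(k,5 \right)} - 86\right) L = \left(\frac{3 + 5}{2 + \sqrt{2^{2} + 5^{2}}} - 86\right) \left(-17\right) = \left(\frac{1}{2 + \sqrt{4 + 25}} \cdot 8 - 86\right) \left(-17\right) = \left(\frac{1}{2 + \sqrt{29}} \cdot 8 - 86\right) \left(-17\right) = \left(\frac{8}{2 + \sqrt{29}} - 86\right) \left(-17\right) = \left(-86 + \frac{8}{2 + \sqrt{29}}\right) \left(-17\right) = 1462 - \frac{136}{2 + \sqrt{29}}$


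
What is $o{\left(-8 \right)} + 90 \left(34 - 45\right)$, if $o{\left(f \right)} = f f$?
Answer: $-926$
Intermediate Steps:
$o{\left(f \right)} = f^{2}$
$o{\left(-8 \right)} + 90 \left(34 - 45\right) = \left(-8\right)^{2} + 90 \left(34 - 45\right) = 64 + 90 \left(34 - 45\right) = 64 + 90 \left(-11\right) = 64 - 990 = -926$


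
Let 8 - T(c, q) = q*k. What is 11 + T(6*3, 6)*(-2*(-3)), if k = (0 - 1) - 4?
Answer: 239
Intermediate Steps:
k = -5 (k = -1 - 4 = -5)
T(c, q) = 8 + 5*q (T(c, q) = 8 - q*(-5) = 8 - (-5)*q = 8 + 5*q)
11 + T(6*3, 6)*(-2*(-3)) = 11 + (8 + 5*6)*(-2*(-3)) = 11 + (8 + 30)*6 = 11 + 38*6 = 11 + 228 = 239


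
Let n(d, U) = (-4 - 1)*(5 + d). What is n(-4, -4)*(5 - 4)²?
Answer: -5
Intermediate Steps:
n(d, U) = -25 - 5*d (n(d, U) = -5*(5 + d) = -25 - 5*d)
n(-4, -4)*(5 - 4)² = (-25 - 5*(-4))*(5 - 4)² = (-25 + 20)*1² = -5*1 = -5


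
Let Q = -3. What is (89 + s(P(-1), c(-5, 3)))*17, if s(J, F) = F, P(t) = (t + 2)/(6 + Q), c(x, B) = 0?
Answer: 1513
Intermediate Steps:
P(t) = 2/3 + t/3 (P(t) = (t + 2)/(6 - 3) = (2 + t)/3 = (2 + t)*(1/3) = 2/3 + t/3)
(89 + s(P(-1), c(-5, 3)))*17 = (89 + 0)*17 = 89*17 = 1513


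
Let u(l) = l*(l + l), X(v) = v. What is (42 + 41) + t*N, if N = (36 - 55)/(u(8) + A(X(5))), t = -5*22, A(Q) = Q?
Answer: 691/7 ≈ 98.714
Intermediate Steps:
u(l) = 2*l**2 (u(l) = l*(2*l) = 2*l**2)
t = -110
N = -1/7 (N = (36 - 55)/(2*8**2 + 5) = -19/(2*64 + 5) = -19/(128 + 5) = -19/133 = -19*1/133 = -1/7 ≈ -0.14286)
(42 + 41) + t*N = (42 + 41) - 110*(-1/7) = 83 + 110/7 = 691/7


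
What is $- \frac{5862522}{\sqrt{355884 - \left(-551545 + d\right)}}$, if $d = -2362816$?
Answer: $- \frac{5862522 \sqrt{3270245}}{3270245} \approx -3241.9$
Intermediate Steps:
$- \frac{5862522}{\sqrt{355884 - \left(-551545 + d\right)}} = - \frac{5862522}{\sqrt{355884 + \left(551545 - -2362816\right)}} = - \frac{5862522}{\sqrt{355884 + \left(551545 + 2362816\right)}} = - \frac{5862522}{\sqrt{355884 + 2914361}} = - \frac{5862522}{\sqrt{3270245}} = - 5862522 \frac{\sqrt{3270245}}{3270245} = - \frac{5862522 \sqrt{3270245}}{3270245}$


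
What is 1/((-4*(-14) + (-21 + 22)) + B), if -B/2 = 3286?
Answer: -1/6515 ≈ -0.00015349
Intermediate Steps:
B = -6572 (B = -2*3286 = -6572)
1/((-4*(-14) + (-21 + 22)) + B) = 1/((-4*(-14) + (-21 + 22)) - 6572) = 1/((56 + 1) - 6572) = 1/(57 - 6572) = 1/(-6515) = -1/6515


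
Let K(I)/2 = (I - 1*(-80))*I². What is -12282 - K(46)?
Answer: -545514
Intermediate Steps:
K(I) = 2*I²*(80 + I) (K(I) = 2*((I - 1*(-80))*I²) = 2*((I + 80)*I²) = 2*((80 + I)*I²) = 2*(I²*(80 + I)) = 2*I²*(80 + I))
-12282 - K(46) = -12282 - 2*46²*(80 + 46) = -12282 - 2*2116*126 = -12282 - 1*533232 = -12282 - 533232 = -545514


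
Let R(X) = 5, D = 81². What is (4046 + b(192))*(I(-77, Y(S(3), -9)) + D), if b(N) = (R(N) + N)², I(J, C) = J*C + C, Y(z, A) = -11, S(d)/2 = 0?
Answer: 316998435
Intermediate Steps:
D = 6561
S(d) = 0 (S(d) = 2*0 = 0)
I(J, C) = C + C*J (I(J, C) = C*J + C = C + C*J)
b(N) = (5 + N)²
(4046 + b(192))*(I(-77, Y(S(3), -9)) + D) = (4046 + (5 + 192)²)*(-11*(1 - 77) + 6561) = (4046 + 197²)*(-11*(-76) + 6561) = (4046 + 38809)*(836 + 6561) = 42855*7397 = 316998435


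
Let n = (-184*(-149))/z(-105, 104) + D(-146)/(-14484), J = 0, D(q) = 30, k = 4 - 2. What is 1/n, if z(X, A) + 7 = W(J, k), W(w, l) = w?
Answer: -16898/66182259 ≈ -0.00025533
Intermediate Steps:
k = 2
z(X, A) = -7 (z(X, A) = -7 + 0 = -7)
n = -66182259/16898 (n = -184*(-149)/(-7) + 30/(-14484) = 27416*(-⅐) + 30*(-1/14484) = -27416/7 - 5/2414 = -66182259/16898 ≈ -3916.6)
1/n = 1/(-66182259/16898) = -16898/66182259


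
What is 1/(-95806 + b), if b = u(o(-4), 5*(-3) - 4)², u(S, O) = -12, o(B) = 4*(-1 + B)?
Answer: -1/95662 ≈ -1.0453e-5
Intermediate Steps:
o(B) = -4 + 4*B
b = 144 (b = (-12)² = 144)
1/(-95806 + b) = 1/(-95806 + 144) = 1/(-95662) = -1/95662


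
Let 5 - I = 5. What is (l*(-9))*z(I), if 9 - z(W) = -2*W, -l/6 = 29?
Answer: 14094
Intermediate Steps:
l = -174 (l = -6*29 = -174)
I = 0 (I = 5 - 1*5 = 5 - 5 = 0)
z(W) = 9 + 2*W (z(W) = 9 - (-2)*W = 9 + 2*W)
(l*(-9))*z(I) = (-174*(-9))*(9 + 2*0) = 1566*(9 + 0) = 1566*9 = 14094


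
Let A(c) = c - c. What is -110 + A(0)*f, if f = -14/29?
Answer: -110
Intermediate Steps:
A(c) = 0
f = -14/29 (f = -14*1/29 = -14/29 ≈ -0.48276)
-110 + A(0)*f = -110 + 0*(-14/29) = -110 + 0 = -110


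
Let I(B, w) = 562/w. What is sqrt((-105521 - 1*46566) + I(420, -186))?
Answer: 2*I*sqrt(328856649)/93 ≈ 389.99*I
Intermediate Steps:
sqrt((-105521 - 1*46566) + I(420, -186)) = sqrt((-105521 - 1*46566) + 562/(-186)) = sqrt((-105521 - 46566) + 562*(-1/186)) = sqrt(-152087 - 281/93) = sqrt(-14144372/93) = 2*I*sqrt(328856649)/93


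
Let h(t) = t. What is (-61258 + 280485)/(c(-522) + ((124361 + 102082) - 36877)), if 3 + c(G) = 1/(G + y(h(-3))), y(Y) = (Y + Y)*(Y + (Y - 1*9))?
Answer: 94706064/81891215 ≈ 1.1565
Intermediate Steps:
y(Y) = 2*Y*(-9 + 2*Y) (y(Y) = (2*Y)*(Y + (Y - 9)) = (2*Y)*(Y + (-9 + Y)) = (2*Y)*(-9 + 2*Y) = 2*Y*(-9 + 2*Y))
c(G) = -3 + 1/(90 + G) (c(G) = -3 + 1/(G + 2*(-3)*(-9 + 2*(-3))) = -3 + 1/(G + 2*(-3)*(-9 - 6)) = -3 + 1/(G + 2*(-3)*(-15)) = -3 + 1/(G + 90) = -3 + 1/(90 + G))
(-61258 + 280485)/(c(-522) + ((124361 + 102082) - 36877)) = (-61258 + 280485)/((-269 - 3*(-522))/(90 - 522) + ((124361 + 102082) - 36877)) = 219227/((-269 + 1566)/(-432) + (226443 - 36877)) = 219227/(-1/432*1297 + 189566) = 219227/(-1297/432 + 189566) = 219227/(81891215/432) = 219227*(432/81891215) = 94706064/81891215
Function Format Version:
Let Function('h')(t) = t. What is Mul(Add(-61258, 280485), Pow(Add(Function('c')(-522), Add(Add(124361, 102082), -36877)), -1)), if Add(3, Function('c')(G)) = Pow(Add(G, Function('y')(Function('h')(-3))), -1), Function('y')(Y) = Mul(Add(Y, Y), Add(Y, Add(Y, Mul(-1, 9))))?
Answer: Rational(94706064, 81891215) ≈ 1.1565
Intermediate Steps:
Function('y')(Y) = Mul(2, Y, Add(-9, Mul(2, Y))) (Function('y')(Y) = Mul(Mul(2, Y), Add(Y, Add(Y, -9))) = Mul(Mul(2, Y), Add(Y, Add(-9, Y))) = Mul(Mul(2, Y), Add(-9, Mul(2, Y))) = Mul(2, Y, Add(-9, Mul(2, Y))))
Function('c')(G) = Add(-3, Pow(Add(90, G), -1)) (Function('c')(G) = Add(-3, Pow(Add(G, Mul(2, -3, Add(-9, Mul(2, -3)))), -1)) = Add(-3, Pow(Add(G, Mul(2, -3, Add(-9, -6))), -1)) = Add(-3, Pow(Add(G, Mul(2, -3, -15)), -1)) = Add(-3, Pow(Add(G, 90), -1)) = Add(-3, Pow(Add(90, G), -1)))
Mul(Add(-61258, 280485), Pow(Add(Function('c')(-522), Add(Add(124361, 102082), -36877)), -1)) = Mul(Add(-61258, 280485), Pow(Add(Mul(Pow(Add(90, -522), -1), Add(-269, Mul(-3, -522))), Add(Add(124361, 102082), -36877)), -1)) = Mul(219227, Pow(Add(Mul(Pow(-432, -1), Add(-269, 1566)), Add(226443, -36877)), -1)) = Mul(219227, Pow(Add(Mul(Rational(-1, 432), 1297), 189566), -1)) = Mul(219227, Pow(Add(Rational(-1297, 432), 189566), -1)) = Mul(219227, Pow(Rational(81891215, 432), -1)) = Mul(219227, Rational(432, 81891215)) = Rational(94706064, 81891215)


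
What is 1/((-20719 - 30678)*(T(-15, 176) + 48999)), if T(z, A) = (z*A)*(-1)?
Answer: -1/2654089683 ≈ -3.7678e-10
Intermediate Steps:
T(z, A) = -A*z (T(z, A) = (A*z)*(-1) = -A*z)
1/((-20719 - 30678)*(T(-15, 176) + 48999)) = 1/((-20719 - 30678)*(-1*176*(-15) + 48999)) = 1/(-51397*(2640 + 48999)) = 1/(-51397*51639) = 1/(-2654089683) = -1/2654089683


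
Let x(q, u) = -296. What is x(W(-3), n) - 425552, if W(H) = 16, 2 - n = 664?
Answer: -425848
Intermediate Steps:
n = -662 (n = 2 - 1*664 = 2 - 664 = -662)
x(W(-3), n) - 425552 = -296 - 425552 = -425848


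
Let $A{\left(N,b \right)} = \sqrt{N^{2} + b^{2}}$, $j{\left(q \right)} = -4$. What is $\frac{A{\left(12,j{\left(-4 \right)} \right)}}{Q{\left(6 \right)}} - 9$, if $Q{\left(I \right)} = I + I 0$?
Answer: $-9 + \frac{2 \sqrt{10}}{3} \approx -6.8918$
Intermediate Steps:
$Q{\left(I \right)} = I$ ($Q{\left(I \right)} = I + 0 = I$)
$\frac{A{\left(12,j{\left(-4 \right)} \right)}}{Q{\left(6 \right)}} - 9 = \frac{\sqrt{12^{2} + \left(-4\right)^{2}}}{6} - 9 = \sqrt{144 + 16} \cdot \frac{1}{6} - 9 = \sqrt{160} \cdot \frac{1}{6} - 9 = 4 \sqrt{10} \cdot \frac{1}{6} - 9 = \frac{2 \sqrt{10}}{3} - 9 = -9 + \frac{2 \sqrt{10}}{3}$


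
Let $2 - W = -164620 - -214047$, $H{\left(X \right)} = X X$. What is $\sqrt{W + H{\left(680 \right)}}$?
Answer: $5 \sqrt{16519} \approx 642.63$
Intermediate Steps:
$H{\left(X \right)} = X^{2}$
$W = -49425$ ($W = 2 - \left(-164620 - -214047\right) = 2 - \left(-164620 + 214047\right) = 2 - 49427 = -49425$)
$\sqrt{W + H{\left(680 \right)}} = \sqrt{-49425 + 680^{2}} = \sqrt{-49425 + 462400} = \sqrt{412975} = 5 \sqrt{16519}$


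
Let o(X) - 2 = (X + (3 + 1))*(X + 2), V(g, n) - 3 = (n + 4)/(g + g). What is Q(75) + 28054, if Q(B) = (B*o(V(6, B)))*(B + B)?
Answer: 14565057/8 ≈ 1.8206e+6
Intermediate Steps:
V(g, n) = 3 + (4 + n)/(2*g) (V(g, n) = 3 + (n + 4)/(g + g) = 3 + (4 + n)/((2*g)) = 3 + (4 + n)*(1/(2*g)) = 3 + (4 + n)/(2*g))
o(X) = 2 + (2 + X)*(4 + X) (o(X) = 2 + (X + (3 + 1))*(X + 2) = 2 + (X + 4)*(2 + X) = 2 + (4 + X)*(2 + X) = 2 + (2 + X)*(4 + X))
Q(B) = 2*B²*(30 + (10/3 + B/12)² + B/2) (Q(B) = (B*(10 + ((½)*(4 + B + 6*6)/6)² + 6*((½)*(4 + B + 6*6)/6)))*(B + B) = (B*(10 + ((½)*(⅙)*(4 + B + 36))² + 6*((½)*(⅙)*(4 + B + 36))))*(2*B) = (B*(10 + ((½)*(⅙)*(40 + B))² + 6*((½)*(⅙)*(40 + B))))*(2*B) = (B*(10 + (10/3 + B/12)² + 6*(10/3 + B/12)))*(2*B) = (B*(10 + (10/3 + B/12)² + (20 + B/2)))*(2*B) = (B*(30 + (10/3 + B/12)² + B/2))*(2*B) = 2*B²*(30 + (10/3 + B/12)² + B/2))
Q(75) + 28054 = (1/72)*75²*(5920 + 75² + 152*75) + 28054 = (1/72)*5625*(5920 + 5625 + 11400) + 28054 = (1/72)*5625*22945 + 28054 = 14340625/8 + 28054 = 14565057/8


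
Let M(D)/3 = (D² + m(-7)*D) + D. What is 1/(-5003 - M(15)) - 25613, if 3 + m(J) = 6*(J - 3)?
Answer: -73970345/2888 ≈ -25613.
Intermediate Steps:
m(J) = -21 + 6*J (m(J) = -3 + 6*(J - 3) = -3 + 6*(-3 + J) = -3 + (-18 + 6*J) = -21 + 6*J)
M(D) = -186*D + 3*D² (M(D) = 3*((D² + (-21 + 6*(-7))*D) + D) = 3*((D² + (-21 - 42)*D) + D) = 3*((D² - 63*D) + D) = 3*(D² - 62*D) = -186*D + 3*D²)
1/(-5003 - M(15)) - 25613 = 1/(-5003 - 3*15*(-62 + 15)) - 25613 = 1/(-5003 - 3*15*(-47)) - 25613 = 1/(-5003 - 1*(-2115)) - 25613 = 1/(-5003 + 2115) - 25613 = 1/(-2888) - 25613 = -1/2888 - 25613 = -73970345/2888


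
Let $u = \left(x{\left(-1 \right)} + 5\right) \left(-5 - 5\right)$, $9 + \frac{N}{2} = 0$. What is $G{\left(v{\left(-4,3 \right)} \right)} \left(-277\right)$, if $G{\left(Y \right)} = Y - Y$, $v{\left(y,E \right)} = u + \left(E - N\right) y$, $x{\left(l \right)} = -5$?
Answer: $0$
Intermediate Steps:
$N = -18$ ($N = -18 + 2 \cdot 0 = -18 + 0 = -18$)
$u = 0$ ($u = \left(-5 + 5\right) \left(-5 - 5\right) = 0 \left(-10\right) = 0$)
$v{\left(y,E \right)} = y \left(18 + E\right)$ ($v{\left(y,E \right)} = 0 + \left(E - -18\right) y = 0 + \left(E + 18\right) y = 0 + \left(18 + E\right) y = 0 + y \left(18 + E\right) = y \left(18 + E\right)$)
$G{\left(Y \right)} = 0$
$G{\left(v{\left(-4,3 \right)} \right)} \left(-277\right) = 0 \left(-277\right) = 0$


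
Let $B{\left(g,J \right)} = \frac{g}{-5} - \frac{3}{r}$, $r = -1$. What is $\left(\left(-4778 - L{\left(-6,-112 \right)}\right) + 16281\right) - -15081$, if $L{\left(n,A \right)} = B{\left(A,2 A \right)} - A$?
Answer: $\frac{132233}{5} \approx 26447.0$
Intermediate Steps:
$B{\left(g,J \right)} = 3 - \frac{g}{5}$ ($B{\left(g,J \right)} = \frac{g}{-5} - \frac{3}{-1} = g \left(- \frac{1}{5}\right) - -3 = - \frac{g}{5} + 3 = 3 - \frac{g}{5}$)
$L{\left(n,A \right)} = 3 - \frac{6 A}{5}$ ($L{\left(n,A \right)} = \left(3 - \frac{A}{5}\right) - A = 3 - \frac{6 A}{5}$)
$\left(\left(-4778 - L{\left(-6,-112 \right)}\right) + 16281\right) - -15081 = \left(\left(-4778 - \left(3 - - \frac{672}{5}\right)\right) + 16281\right) - -15081 = \left(\left(-4778 - \left(3 + \frac{672}{5}\right)\right) + 16281\right) + 15081 = \left(\left(-4778 - \frac{687}{5}\right) + 16281\right) + 15081 = \left(- \frac{24577}{5} + 16281\right) + 15081 = \frac{56828}{5} + 15081 = \frac{132233}{5}$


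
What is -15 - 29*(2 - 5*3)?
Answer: 362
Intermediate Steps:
-15 - 29*(2 - 5*3) = -15 - 29*(2 - 15) = -15 - 29*(-13) = -15 + 377 = 362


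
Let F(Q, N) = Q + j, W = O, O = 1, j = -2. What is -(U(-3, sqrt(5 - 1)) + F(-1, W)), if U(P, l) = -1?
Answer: 4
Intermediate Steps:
W = 1
F(Q, N) = -2 + Q (F(Q, N) = Q - 2 = -2 + Q)
-(U(-3, sqrt(5 - 1)) + F(-1, W)) = -(-1 + (-2 - 1)) = -(-1 - 3) = -1*(-4) = 4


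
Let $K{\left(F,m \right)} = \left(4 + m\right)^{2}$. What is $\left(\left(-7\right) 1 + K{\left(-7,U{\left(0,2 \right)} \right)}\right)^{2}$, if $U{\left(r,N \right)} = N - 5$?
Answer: $36$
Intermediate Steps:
$U{\left(r,N \right)} = -5 + N$
$\left(\left(-7\right) 1 + K{\left(-7,U{\left(0,2 \right)} \right)}\right)^{2} = \left(\left(-7\right) 1 + \left(4 + \left(-5 + 2\right)\right)^{2}\right)^{2} = \left(-7 + \left(4 - 3\right)^{2}\right)^{2} = \left(-7 + 1^{2}\right)^{2} = \left(-7 + 1\right)^{2} = \left(-6\right)^{2} = 36$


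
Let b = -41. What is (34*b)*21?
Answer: -29274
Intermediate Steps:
(34*b)*21 = (34*(-41))*21 = -1394*21 = -29274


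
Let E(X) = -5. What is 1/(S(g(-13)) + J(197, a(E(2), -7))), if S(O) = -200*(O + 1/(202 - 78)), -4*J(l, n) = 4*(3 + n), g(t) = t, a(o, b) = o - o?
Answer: 31/80457 ≈ 0.00038530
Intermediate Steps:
a(o, b) = 0
J(l, n) = -3 - n (J(l, n) = -(3 + n) = -(12 + 4*n)/4 = -3 - n)
S(O) = -50/31 - 200*O (S(O) = -200*(O + 1/124) = -200*(1/124 + O) = -50/31 - 200*O)
1/(S(g(-13)) + J(197, a(E(2), -7))) = 1/((-50/31 - 200*(-13)) + (-3 - 1*0)) = 1/((-50/31 + 2600) + (-3 + 0)) = 1/(80550/31 - 3) = 1/(80457/31) = 31/80457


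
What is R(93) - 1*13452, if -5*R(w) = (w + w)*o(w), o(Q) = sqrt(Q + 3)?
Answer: -13452 - 744*sqrt(6)/5 ≈ -13816.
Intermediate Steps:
o(Q) = sqrt(3 + Q)
R(w) = -2*w*sqrt(3 + w)/5 (R(w) = -(w + w)*sqrt(3 + w)/5 = -2*w*sqrt(3 + w)/5)
R(93) - 1*13452 = -2/5*93*sqrt(3 + 93) - 1*13452 = -2/5*93*sqrt(96) - 13452 = -2/5*93*4*sqrt(6) - 13452 = -744*sqrt(6)/5 - 13452 = -13452 - 744*sqrt(6)/5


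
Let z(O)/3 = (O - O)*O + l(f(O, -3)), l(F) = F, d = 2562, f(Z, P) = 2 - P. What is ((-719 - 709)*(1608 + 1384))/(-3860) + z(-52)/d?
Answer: 912199801/824110 ≈ 1106.9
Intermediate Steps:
z(O) = 15 (z(O) = 3*((O - O)*O + (2 - 1*(-3))) = 3*(0*O + (2 + 3)) = 3*(0 + 5) = 3*5 = 15)
((-719 - 709)*(1608 + 1384))/(-3860) + z(-52)/d = ((-719 - 709)*(1608 + 1384))/(-3860) + 15/2562 = -1428*2992*(-1/3860) + 15*(1/2562) = -4272576*(-1/3860) + 5/854 = 1068144/965 + 5/854 = 912199801/824110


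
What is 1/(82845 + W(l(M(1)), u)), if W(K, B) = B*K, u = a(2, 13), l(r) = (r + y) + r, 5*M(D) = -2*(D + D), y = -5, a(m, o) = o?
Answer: 5/413796 ≈ 1.2083e-5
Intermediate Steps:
M(D) = -4*D/5 (M(D) = (-2*(D + D))/5 = (-4*D)/5 = -4*D/5)
l(r) = -5 + 2*r (l(r) = (r - 5) + r = (-5 + r) + r = -5 + 2*r)
u = 13
1/(82845 + W(l(M(1)), u)) = 1/(82845 + 13*(-5 + 2*(-4/5*1))) = 1/(82845 + 13*(-5 + 2*(-4/5))) = 1/(82845 + 13*(-5 - 8/5)) = 1/(82845 + 13*(-33/5)) = 1/(82845 - 429/5) = 1/(413796/5) = 5/413796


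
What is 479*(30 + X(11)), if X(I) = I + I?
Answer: 24908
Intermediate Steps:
X(I) = 2*I
479*(30 + X(11)) = 479*(30 + 2*11) = 479*(30 + 22) = 479*52 = 24908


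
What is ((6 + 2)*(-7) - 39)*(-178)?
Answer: 16910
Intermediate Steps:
((6 + 2)*(-7) - 39)*(-178) = (8*(-7) - 39)*(-178) = (-56 - 39)*(-178) = -95*(-178) = 16910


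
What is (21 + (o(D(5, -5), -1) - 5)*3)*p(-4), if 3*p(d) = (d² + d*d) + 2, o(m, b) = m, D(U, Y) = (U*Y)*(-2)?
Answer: 1768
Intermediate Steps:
D(U, Y) = -2*U*Y
p(d) = ⅔ + 2*d²/3 (p(d) = ((d² + d*d) + 2)/3 = ((d² + d²) + 2)/3 = (2*d² + 2)/3 = (2 + 2*d²)/3 = ⅔ + 2*d²/3)
(21 + (o(D(5, -5), -1) - 5)*3)*p(-4) = (21 + (-2*5*(-5) - 5)*3)*(⅔ + (⅔)*(-4)²) = (21 + (50 - 5)*3)*(⅔ + (⅔)*16) = (21 + 45*3)*(⅔ + 32/3) = (21 + 135)*(34/3) = 156*(34/3) = 1768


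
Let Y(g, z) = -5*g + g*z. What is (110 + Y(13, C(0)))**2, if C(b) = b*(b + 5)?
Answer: 2025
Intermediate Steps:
C(b) = b*(5 + b)
(110 + Y(13, C(0)))**2 = (110 + 13*(-5 + 0*(5 + 0)))**2 = (110 + 13*(-5 + 0*5))**2 = (110 + 13*(-5 + 0))**2 = (110 + 13*(-5))**2 = (110 - 65)**2 = 45**2 = 2025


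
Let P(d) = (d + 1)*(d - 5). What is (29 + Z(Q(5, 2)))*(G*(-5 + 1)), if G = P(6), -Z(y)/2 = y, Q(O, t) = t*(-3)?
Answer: -1148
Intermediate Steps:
Q(O, t) = -3*t
Z(y) = -2*y
P(d) = (1 + d)*(-5 + d)
G = 7 (G = -5 + 6² - 4*6 = -5 + 36 - 24 = 7)
(29 + Z(Q(5, 2)))*(G*(-5 + 1)) = (29 - (-6)*2)*(7*(-5 + 1)) = (29 - 2*(-6))*(7*(-4)) = (29 + 12)*(-28) = 41*(-28) = -1148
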